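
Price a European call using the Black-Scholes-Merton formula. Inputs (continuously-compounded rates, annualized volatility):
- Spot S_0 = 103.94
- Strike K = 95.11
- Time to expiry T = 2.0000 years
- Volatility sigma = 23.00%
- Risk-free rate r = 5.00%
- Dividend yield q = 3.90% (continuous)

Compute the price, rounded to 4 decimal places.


d1 = (ln(S/K) + (r - q + 0.5*sigma^2) * T) / (sigma * sqrt(T)) = 0.50321313
d2 = d1 - sigma * sqrt(T) = 0.17794402
exp(-rT) = 0.90483742; exp(-qT) = 0.92496443
C = S_0 * exp(-qT) * N(d1) - K * exp(-rT) * N(d2)
N(d1) = 0.69259278; N(d2) = 0.57061653
C = 103.9400 * 0.92496443 * 0.69259278 - 95.1100 * 0.90483742 * 0.57061653 = 17.4797

Answer: Price = 17.4797


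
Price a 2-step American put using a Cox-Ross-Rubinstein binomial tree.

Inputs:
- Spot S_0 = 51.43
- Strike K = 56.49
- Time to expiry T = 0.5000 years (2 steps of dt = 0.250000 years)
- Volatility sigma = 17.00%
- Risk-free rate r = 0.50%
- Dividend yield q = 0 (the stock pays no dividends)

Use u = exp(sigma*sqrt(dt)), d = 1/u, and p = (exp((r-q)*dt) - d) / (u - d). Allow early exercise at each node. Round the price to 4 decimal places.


dt = T/N = 0.250000
u = exp(sigma*sqrt(dt)) = 1.088717; d = 1/u = 0.918512
p = (exp((r-q)*dt) - d) / (u - d) = 0.486111
Discount per step: exp(-r*dt) = 0.998751
Stock lattice S(k, i) with i counting down-moves:
  k=0: S(0,0) = 51.4300
  k=1: S(1,0) = 55.9927; S(1,1) = 47.2391
  k=2: S(2,0) = 60.9602; S(2,1) = 51.4300; S(2,2) = 43.3897
Terminal payoffs V(N, i) = max(K - S_T, 0):
  V(2,0) = 0.000000; V(2,1) = 5.060000; V(2,2) = 13.100318
Backward induction: V(k, i) = exp(-r*dt) * [p * V(k+1, i) + (1-p) * V(k+1, i+1)]; then take max(V_cont, immediate exercise) for American.
  V(1,0) = exp(-r*dt) * [p*0.000000 + (1-p)*5.060000] = 2.597028; exercise = 0.497281; V(1,0) = max -> 2.597028
  V(1,1) = exp(-r*dt) * [p*5.060000 + (1-p)*13.100318] = 9.180345; exercise = 9.250913; V(1,1) = max -> 9.250913
  V(0,0) = exp(-r*dt) * [p*2.597028 + (1-p)*9.250913] = 6.008867; exercise = 5.060000; V(0,0) = max -> 6.008867

Answer: Price = V(0,0) = 6.0089


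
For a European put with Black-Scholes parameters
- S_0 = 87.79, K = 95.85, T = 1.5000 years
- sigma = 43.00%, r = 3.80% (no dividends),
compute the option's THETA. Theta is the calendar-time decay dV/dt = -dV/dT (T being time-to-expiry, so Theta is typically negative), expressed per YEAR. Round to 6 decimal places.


d1 = 0.2047661953; d2 = -0.3218740994
phi(d1) = 0.3906656771; exp(-qT) = 1.0000000000; exp(-rT) = 0.9445940694
Theta = -S*exp(-qT)*phi(d1)*sigma/(2*sqrt(T)) + r*K*exp(-rT)*N(-d2) - q*S*exp(-qT)*N(-d1)
N(-d1) = 0.4188773998; N(-d2) = 0.6262259622; sqrt(T) = 1.2247448714
Term 1 = -87.7900 * 1.0000000000 * 0.3906656771 * 0.4300 / (2 * 1.2247448714) = -6.0206466078
Term 2 = 0.0380 * 95.8500 * 0.9445940694 * 0.6262259622 = 2.1545272787
Term 3 = 0 (no dividend yield, q = 0)
Theta = -6.0206466078 + (2.1545272787) + (0.0000000000) = -3.866119

Answer: Theta = -3.866119


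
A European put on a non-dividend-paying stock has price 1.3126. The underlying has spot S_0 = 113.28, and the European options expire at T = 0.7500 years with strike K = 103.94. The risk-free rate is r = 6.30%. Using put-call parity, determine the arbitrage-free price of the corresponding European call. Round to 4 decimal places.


Put-call parity: C - P = S_0 * exp(-qT) - K * exp(-rT).
S_0 * exp(-qT) = 113.2800 * 1.00000000 = 113.28000000
K * exp(-rT) = 103.9400 * 0.95384891 = 99.14305524
C = P + S*exp(-qT) - K*exp(-rT)
C = 1.3126 + 113.28000000 - 99.14305524 = 15.4495

Answer: Call price = 15.4495


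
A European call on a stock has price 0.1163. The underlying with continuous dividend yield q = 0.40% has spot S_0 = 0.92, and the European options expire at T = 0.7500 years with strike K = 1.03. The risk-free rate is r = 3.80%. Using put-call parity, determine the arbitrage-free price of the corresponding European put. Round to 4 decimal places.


Answer: Put price = 0.2001

Derivation:
Put-call parity: C - P = S_0 * exp(-qT) - K * exp(-rT).
S_0 * exp(-qT) = 0.9200 * 0.99700450 = 0.91724414
K * exp(-rT) = 1.0300 * 0.97190229 = 1.00105936
P = C - S*exp(-qT) + K*exp(-rT)
P = 0.1163 - 0.91724414 + 1.00105936 = 0.2001


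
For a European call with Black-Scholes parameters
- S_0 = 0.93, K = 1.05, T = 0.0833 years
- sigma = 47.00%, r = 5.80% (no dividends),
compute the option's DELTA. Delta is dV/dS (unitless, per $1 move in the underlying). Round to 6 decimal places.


Answer: Delta = 0.214408

Derivation:
d1 = -0.7912188240; d2 = -0.9268689991
phi(d1) = 0.2917225362; exp(-qT) = 1.0000000000; exp(-rT) = 0.9951802524
N(d1) = 0.2144081543
Delta = exp(-qT) * N(d1) = 1.0000000000 * 0.2144081543 = 0.214408


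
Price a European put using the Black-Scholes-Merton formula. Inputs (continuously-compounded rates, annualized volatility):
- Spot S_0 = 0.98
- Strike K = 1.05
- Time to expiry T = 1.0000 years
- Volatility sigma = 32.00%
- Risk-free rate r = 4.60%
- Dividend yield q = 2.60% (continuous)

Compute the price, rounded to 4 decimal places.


d1 = (ln(S/K) + (r - q + 0.5*sigma^2) * T) / (sigma * sqrt(T)) = 0.00689728
d2 = d1 - sigma * sqrt(T) = -0.31310272
exp(-rT) = 0.95504196; exp(-qT) = 0.97433509
P = K * exp(-rT) * N(-d2) - S_0 * exp(-qT) * N(-d1)
N(-d1) = 0.49724841; N(-d2) = 0.62289869
P = 1.0500 * 0.95504196 * 0.62289869 - 0.9800 * 0.97433509 * 0.49724841 = 0.1498

Answer: Price = 0.1498


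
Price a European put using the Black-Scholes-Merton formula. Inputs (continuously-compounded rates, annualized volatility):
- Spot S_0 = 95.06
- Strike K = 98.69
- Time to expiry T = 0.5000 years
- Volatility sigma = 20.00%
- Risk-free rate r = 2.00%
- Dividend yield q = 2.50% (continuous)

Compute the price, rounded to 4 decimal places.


d1 = (ln(S/K) + (r - q + 0.5*sigma^2) * T) / (sigma * sqrt(T)) = -0.21195775
d2 = d1 - sigma * sqrt(T) = -0.35337911
exp(-rT) = 0.99004983; exp(-qT) = 0.98757780
P = K * exp(-rT) * N(-d2) - S_0 * exp(-qT) * N(-d1)
N(-d1) = 0.58393000; N(-d2) = 0.63809788
P = 98.6900 * 0.99004983 * 0.63809788 - 95.0600 * 0.98757780 * 0.58393000 = 7.5284

Answer: Price = 7.5284


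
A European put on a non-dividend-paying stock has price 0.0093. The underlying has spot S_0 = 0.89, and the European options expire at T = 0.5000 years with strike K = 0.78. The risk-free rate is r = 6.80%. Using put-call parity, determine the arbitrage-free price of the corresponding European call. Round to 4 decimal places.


Answer: Call price = 0.1454

Derivation:
Put-call parity: C - P = S_0 * exp(-qT) - K * exp(-rT).
S_0 * exp(-qT) = 0.8900 * 1.00000000 = 0.89000000
K * exp(-rT) = 0.7800 * 0.96657150 = 0.75392577
C = P + S*exp(-qT) - K*exp(-rT)
C = 0.0093 + 0.89000000 - 0.75392577 = 0.1454


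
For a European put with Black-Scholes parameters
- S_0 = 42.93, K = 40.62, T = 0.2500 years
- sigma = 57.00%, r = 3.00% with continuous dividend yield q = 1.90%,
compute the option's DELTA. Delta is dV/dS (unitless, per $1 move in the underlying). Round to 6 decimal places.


Answer: Delta = -0.362861

Derivation:
d1 = 0.3462204424; d2 = 0.0612204424
phi(d1) = 0.3757343766; exp(-qT) = 0.9952612634; exp(-rT) = 0.9925280548
N(-d1) = 0.3645885264
Delta = -exp(-qT) * N(-d1) = -0.9952612634 * 0.3645885264 = -0.362861


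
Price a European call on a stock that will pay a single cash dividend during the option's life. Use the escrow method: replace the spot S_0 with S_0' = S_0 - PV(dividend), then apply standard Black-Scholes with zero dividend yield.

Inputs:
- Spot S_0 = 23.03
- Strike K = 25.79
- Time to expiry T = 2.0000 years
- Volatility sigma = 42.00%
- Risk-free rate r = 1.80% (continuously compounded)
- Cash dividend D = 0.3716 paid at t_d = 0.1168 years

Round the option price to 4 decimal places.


PV(D) = D * exp(-r * t_d) = 0.3716 * 0.99789981 = 0.37081957
S_0' = S_0 - PV(D) = 23.0300 - 0.37081957 = 22.65918043
d1 = (ln(S_0'/K) + (r + sigma^2/2)*T) / (sigma*sqrt(T)) = 0.13970118
d2 = d1 - sigma*sqrt(T) = -0.45426852
exp(-rT) = 0.96464029
N(d1) = 0.55555195; N(d2) = 0.32481779
C = S_0' * N(d1) - K * exp(-rT) * N(d2) = 22.65918043 * 0.55555195 - 25.7900 * 0.96464029 * 0.32481779 = 4.5075

Answer: Price = 4.5075


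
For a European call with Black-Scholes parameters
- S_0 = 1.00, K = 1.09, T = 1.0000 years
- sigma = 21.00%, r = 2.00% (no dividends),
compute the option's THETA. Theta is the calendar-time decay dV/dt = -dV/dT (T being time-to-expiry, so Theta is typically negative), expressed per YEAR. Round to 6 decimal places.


Answer: Theta = -0.048180

Derivation:
d1 = -0.2101318869; d2 = -0.4201318869
phi(d1) = 0.3902310661; exp(-qT) = 1.0000000000; exp(-rT) = 0.9801986733
Theta = -S*exp(-qT)*phi(d1)*sigma/(2*sqrt(T)) - r*K*exp(-rT)*N(d2) + q*S*exp(-qT)*N(d1)
N(d1) = 0.4167823695; N(d2) = 0.3371945548; sqrt(T) = 1.0000000000
Term 1 = -1.0000 * 1.0000000000 * 0.3902310661 * 0.2100 / (2 * 1.0000000000) = -0.0409742619
Term 2 = -0.0200 * 1.0900 * 0.9801986733 * 0.3371945548 = -0.0072052849
Term 3 = 0 (no dividend yield, q = 0)
Theta = -0.0409742619 + (-0.0072052849) + (0.0000000000) = -0.048180


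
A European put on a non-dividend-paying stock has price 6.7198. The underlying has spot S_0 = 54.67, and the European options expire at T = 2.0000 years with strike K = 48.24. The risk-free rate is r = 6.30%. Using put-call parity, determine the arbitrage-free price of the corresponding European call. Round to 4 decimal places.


Answer: Call price = 18.8607

Derivation:
Put-call parity: C - P = S_0 * exp(-qT) - K * exp(-rT).
S_0 * exp(-qT) = 54.6700 * 1.00000000 = 54.67000000
K * exp(-rT) = 48.2400 * 0.88161485 = 42.52910021
C = P + S*exp(-qT) - K*exp(-rT)
C = 6.7198 + 54.67000000 - 42.52910021 = 18.8607


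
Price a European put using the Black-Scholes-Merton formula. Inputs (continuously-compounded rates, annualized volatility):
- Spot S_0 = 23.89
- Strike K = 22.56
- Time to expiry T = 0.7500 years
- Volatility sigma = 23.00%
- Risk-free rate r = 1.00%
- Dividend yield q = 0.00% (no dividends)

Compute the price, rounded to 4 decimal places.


d1 = (ln(S/K) + (r - q + 0.5*sigma^2) * T) / (sigma * sqrt(T)) = 0.42482454
d2 = d1 - sigma * sqrt(T) = 0.22563870
exp(-rT) = 0.99252805; exp(-qT) = 1.00000000
P = K * exp(-rT) * N(-d2) - S_0 * exp(-qT) * N(-d1)
N(-d1) = 0.33548229; N(-d2) = 0.41074122
P = 22.5600 * 0.99252805 * 0.41074122 - 23.8900 * 1.00000000 * 0.33548229 = 1.1824

Answer: Price = 1.1824


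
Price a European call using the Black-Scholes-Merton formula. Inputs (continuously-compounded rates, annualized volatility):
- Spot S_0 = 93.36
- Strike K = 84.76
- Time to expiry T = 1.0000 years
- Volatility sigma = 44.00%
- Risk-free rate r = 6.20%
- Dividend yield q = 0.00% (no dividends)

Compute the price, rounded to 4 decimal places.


d1 = (ln(S/K) + (r - q + 0.5*sigma^2) * T) / (sigma * sqrt(T)) = 0.58054376
d2 = d1 - sigma * sqrt(T) = 0.14054376
exp(-rT) = 0.93988289; exp(-qT) = 1.00000000
C = S_0 * exp(-qT) * N(d1) - K * exp(-rT) * N(d2)
N(d1) = 0.71922601; N(d2) = 0.55588481
C = 93.3600 * 1.00000000 * 0.71922601 - 84.7600 * 0.93988289 * 0.55588481 = 22.8627

Answer: Price = 22.8627


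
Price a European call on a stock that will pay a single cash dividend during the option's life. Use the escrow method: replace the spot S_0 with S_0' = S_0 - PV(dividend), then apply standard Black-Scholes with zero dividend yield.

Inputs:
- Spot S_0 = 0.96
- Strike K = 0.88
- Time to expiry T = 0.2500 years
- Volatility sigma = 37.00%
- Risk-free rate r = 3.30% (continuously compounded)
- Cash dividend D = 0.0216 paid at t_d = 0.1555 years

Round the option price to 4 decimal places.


Answer: Price = 0.1047

Derivation:
PV(D) = D * exp(-r * t_d) = 0.0216 * 0.99488164 = 0.02148944
S_0' = S_0 - PV(D) = 0.9600 - 0.02148944 = 0.93851056
d1 = (ln(S_0'/K) + (r + sigma^2/2)*T) / (sigma*sqrt(T)) = 0.48505241
d2 = d1 - sigma*sqrt(T) = 0.30005241
exp(-rT) = 0.99178394
N(d1) = 0.68618042; N(d2) = 0.61793141
C = S_0' * N(d1) - K * exp(-rT) * N(d2) = 0.93851056 * 0.68618042 - 0.8800 * 0.99178394 * 0.61793141 = 0.1047


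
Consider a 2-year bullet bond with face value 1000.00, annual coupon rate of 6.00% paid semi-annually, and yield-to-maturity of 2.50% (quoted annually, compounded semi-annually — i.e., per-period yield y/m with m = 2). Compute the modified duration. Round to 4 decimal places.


Coupon per period c = face * coupon_rate / m = 30.000000
Periods per year m = 2; per-period yield y/m = 0.012500
Number of cashflows N = 4
Cashflows (t years, CF_t, discount factor 1/(1+y/m)^(m*t), PV):
  t = 0.5000: CF_t = 30.000000, DF = 0.987654, PV = 29.629630
  t = 1.0000: CF_t = 30.000000, DF = 0.975461, PV = 29.263832
  t = 1.5000: CF_t = 30.000000, DF = 0.963418, PV = 28.902550
  t = 2.0000: CF_t = 1030.000000, DF = 0.951524, PV = 980.070003
Price P = sum_t PV_t = 1067.866015
First compute Macaulay numerator sum_t t * PV_t:
  t * PV_t at t = 0.5000: 14.814815
  t * PV_t at t = 1.0000: 29.263832
  t * PV_t at t = 1.5000: 43.353825
  t * PV_t at t = 2.0000: 1960.140007
Macaulay duration D = 2047.572478 / 1067.866015 = 1.917443
Modified duration = D / (1 + y/m) = 1.917443 / (1 + 0.012500) = 1.893771

Answer: Modified duration = 1.8938


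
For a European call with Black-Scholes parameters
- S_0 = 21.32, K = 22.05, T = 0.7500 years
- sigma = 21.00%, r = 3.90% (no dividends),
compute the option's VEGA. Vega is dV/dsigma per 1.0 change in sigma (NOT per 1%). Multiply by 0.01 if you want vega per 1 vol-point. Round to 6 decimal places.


Answer: Vega = 7.349595

Derivation:
d1 = 0.0666454518; d2 = -0.1152198830
phi(d1) = 0.3980572892; exp(-qT) = 1.0000000000; exp(-rT) = 0.9711736407
Vega = S * exp(-qT) * phi(d1) * sqrt(T) = 21.3200 * 1.0000000000 * 0.3980572892 * 0.8660254038 = 7.349595


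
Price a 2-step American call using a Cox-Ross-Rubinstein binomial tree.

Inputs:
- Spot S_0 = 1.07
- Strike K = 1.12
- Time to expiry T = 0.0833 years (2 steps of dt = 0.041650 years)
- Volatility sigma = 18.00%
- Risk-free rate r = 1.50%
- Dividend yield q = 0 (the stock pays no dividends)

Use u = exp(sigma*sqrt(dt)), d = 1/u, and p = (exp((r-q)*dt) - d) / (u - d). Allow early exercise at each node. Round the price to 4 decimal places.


Answer: Price = V(0,0) = 0.0079

Derivation:
dt = T/N = 0.041650
u = exp(sigma*sqrt(dt)) = 1.037418; d = 1/u = 0.963932
p = (exp((r-q)*dt) - d) / (u - d) = 0.499321
Discount per step: exp(-r*dt) = 0.999375
Stock lattice S(k, i) with i counting down-moves:
  k=0: S(0,0) = 1.0700
  k=1: S(1,0) = 1.1100; S(1,1) = 1.0314
  k=2: S(2,0) = 1.1516; S(2,1) = 1.0700; S(2,2) = 0.9942
Terminal payoffs V(N, i) = max(S_T - K, 0):
  V(2,0) = 0.031573; V(2,1) = 0.000000; V(2,2) = 0.000000
Backward induction: V(k, i) = exp(-r*dt) * [p * V(k+1, i) + (1-p) * V(k+1, i+1)]; then take max(V_cont, immediate exercise) for American.
  V(1,0) = exp(-r*dt) * [p*0.031573 + (1-p)*0.000000] = 0.015755; exercise = 0.000000; V(1,0) = max -> 0.015755
  V(1,1) = exp(-r*dt) * [p*0.000000 + (1-p)*0.000000] = 0.000000; exercise = 0.000000; V(1,1) = max -> 0.000000
  V(0,0) = exp(-r*dt) * [p*0.015755 + (1-p)*0.000000] = 0.007862; exercise = 0.000000; V(0,0) = max -> 0.007862


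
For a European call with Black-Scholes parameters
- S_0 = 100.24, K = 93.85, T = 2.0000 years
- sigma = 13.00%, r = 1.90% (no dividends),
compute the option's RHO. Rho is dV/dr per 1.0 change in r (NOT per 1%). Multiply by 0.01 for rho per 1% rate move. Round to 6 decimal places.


d1 = 0.6568997387; d2 = 0.4730519756
phi(d1) = 0.3215194734; exp(-qT) = 1.0000000000; exp(-rT) = 0.9627129409
N(d2) = 0.6819119510
Rho = K*T*exp(-rT)*N(d2) = 93.8500 * 2.0000 * 0.9627129409 * 0.6819119510 = 123.222321

Answer: Rho = 123.222321


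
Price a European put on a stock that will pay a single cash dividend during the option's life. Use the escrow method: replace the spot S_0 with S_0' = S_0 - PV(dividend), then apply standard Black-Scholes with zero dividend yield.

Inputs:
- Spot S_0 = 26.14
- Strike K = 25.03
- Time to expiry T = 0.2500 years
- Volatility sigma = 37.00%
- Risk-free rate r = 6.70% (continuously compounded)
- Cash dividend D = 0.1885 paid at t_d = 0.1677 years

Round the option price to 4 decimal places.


Answer: Price = 1.2694

Derivation:
PV(D) = D * exp(-r * t_d) = 0.1885 * 0.98882699 = 0.18639389
S_0' = S_0 - PV(D) = 26.1400 - 0.18639389 = 25.95360611
d1 = (ln(S_0'/K) + (r + sigma^2/2)*T) / (sigma*sqrt(T)) = 0.37890788
d2 = d1 - sigma*sqrt(T) = 0.19390788
exp(-rT) = 0.98338950
N(-d1) = 0.35237813; N(-d2) = 0.42312401
P = K * exp(-rT) * N(-d2) - S_0' * N(-d1) = 25.0300 * 0.98338950 * 0.42312401 - 25.95360611 * 0.35237813 = 1.2694


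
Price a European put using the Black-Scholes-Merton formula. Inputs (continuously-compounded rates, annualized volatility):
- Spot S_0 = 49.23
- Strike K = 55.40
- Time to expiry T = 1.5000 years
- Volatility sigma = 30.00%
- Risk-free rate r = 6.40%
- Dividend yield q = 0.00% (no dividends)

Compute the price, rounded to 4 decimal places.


d1 = (ln(S/K) + (r - q + 0.5*sigma^2) * T) / (sigma * sqrt(T)) = 0.12362738
d2 = d1 - sigma * sqrt(T) = -0.24379608
exp(-rT) = 0.90846402; exp(-qT) = 1.00000000
P = K * exp(-rT) * N(-d2) - S_0 * exp(-qT) * N(-d1)
N(-d1) = 0.45080516; N(-d2) = 0.59630562
P = 55.4000 * 0.90846402 * 0.59630562 - 49.2300 * 1.00000000 * 0.45080516 = 7.8183

Answer: Price = 7.8183


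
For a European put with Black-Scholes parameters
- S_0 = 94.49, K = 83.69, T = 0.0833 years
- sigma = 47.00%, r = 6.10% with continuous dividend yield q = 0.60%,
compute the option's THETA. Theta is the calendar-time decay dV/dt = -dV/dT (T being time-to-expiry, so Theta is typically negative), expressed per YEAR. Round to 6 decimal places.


d1 = 0.9963606583; d2 = 0.8607104833
phi(d1) = 0.2428513348; exp(-qT) = 0.9995003249; exp(-rT) = 0.9949315880
Theta = -S*exp(-qT)*phi(d1)*sigma/(2*sqrt(T)) + r*K*exp(-rT)*N(-d2) - q*S*exp(-qT)*N(-d1)
N(-d1) = 0.1595374705; N(-d2) = 0.1946987589; sqrt(T) = 0.2886173938
Term 1 = -94.4900 * 0.9995003249 * 0.2428513348 * 0.4700 / (2 * 0.2886173938) = -18.6747434825
Term 2 = 0.0610 * 83.6900 * 0.9949315880 * 0.1946987589 = 0.9889169152
Term 3 = -0.0060 * 94.4900 * 0.9995003249 * 0.1595374705 = -0.0904029788
Theta = -18.6747434825 + (0.9889169152) + (-0.0904029788) = -17.776230

Answer: Theta = -17.776230


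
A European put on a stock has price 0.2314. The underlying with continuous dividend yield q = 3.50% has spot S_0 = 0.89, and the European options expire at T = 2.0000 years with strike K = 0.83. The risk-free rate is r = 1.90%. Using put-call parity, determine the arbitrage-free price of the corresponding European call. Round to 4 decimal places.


Answer: Call price = 0.2622

Derivation:
Put-call parity: C - P = S_0 * exp(-qT) - K * exp(-rT).
S_0 * exp(-qT) = 0.8900 * 0.93239382 = 0.82983050
K * exp(-rT) = 0.8300 * 0.96271294 = 0.79905174
C = P + S*exp(-qT) - K*exp(-rT)
C = 0.2314 + 0.82983050 - 0.79905174 = 0.2622


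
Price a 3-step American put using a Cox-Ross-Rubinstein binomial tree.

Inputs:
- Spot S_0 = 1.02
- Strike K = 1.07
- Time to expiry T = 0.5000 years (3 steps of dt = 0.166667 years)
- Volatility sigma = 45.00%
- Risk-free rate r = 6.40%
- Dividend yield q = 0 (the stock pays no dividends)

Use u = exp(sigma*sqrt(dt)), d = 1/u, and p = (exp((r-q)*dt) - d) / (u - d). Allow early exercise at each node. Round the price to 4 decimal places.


dt = T/N = 0.166667
u = exp(sigma*sqrt(dt)) = 1.201669; d = 1/u = 0.832176
p = (exp((r-q)*dt) - d) / (u - d) = 0.483224
Discount per step: exp(-r*dt) = 0.989390
Stock lattice S(k, i) with i counting down-moves:
  k=0: S(0,0) = 1.0200
  k=1: S(1,0) = 1.2257; S(1,1) = 0.8488
  k=2: S(2,0) = 1.4729; S(2,1) = 1.0200; S(2,2) = 0.7064
  k=3: S(3,0) = 1.7699; S(3,1) = 1.2257; S(3,2) = 0.8488; S(3,3) = 0.5878
Terminal payoffs V(N, i) = max(K - S_T, 0):
  V(3,0) = 0.000000; V(3,1) = 0.000000; V(3,2) = 0.221181; V(3,3) = 0.482179
Backward induction: V(k, i) = exp(-r*dt) * [p * V(k+1, i) + (1-p) * V(k+1, i+1)]; then take max(V_cont, immediate exercise) for American.
  V(2,0) = exp(-r*dt) * [p*0.000000 + (1-p)*0.000000] = 0.000000; exercise = 0.000000; V(2,0) = max -> 0.000000
  V(2,1) = exp(-r*dt) * [p*0.000000 + (1-p)*0.221181] = 0.113088; exercise = 0.050000; V(2,1) = max -> 0.113088
  V(2,2) = exp(-r*dt) * [p*0.221181 + (1-p)*0.482179] = 0.352281; exercise = 0.363633; V(2,2) = max -> 0.363633
  V(1,0) = exp(-r*dt) * [p*0.000000 + (1-p)*0.113088] = 0.057821; exercise = 0.000000; V(1,0) = max -> 0.057821
  V(1,1) = exp(-r*dt) * [p*0.113088 + (1-p)*0.363633] = 0.239990; exercise = 0.221181; V(1,1) = max -> 0.239990
  V(0,0) = exp(-r*dt) * [p*0.057821 + (1-p)*0.239990] = 0.150350; exercise = 0.050000; V(0,0) = max -> 0.150350

Answer: Price = V(0,0) = 0.1503


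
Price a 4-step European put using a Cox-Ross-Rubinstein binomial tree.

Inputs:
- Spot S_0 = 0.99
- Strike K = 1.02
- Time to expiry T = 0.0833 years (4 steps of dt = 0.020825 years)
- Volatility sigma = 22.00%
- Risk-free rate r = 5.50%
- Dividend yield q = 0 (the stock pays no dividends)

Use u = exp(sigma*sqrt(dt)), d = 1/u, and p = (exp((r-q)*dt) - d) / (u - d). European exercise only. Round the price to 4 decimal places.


Answer: Price = V(0,0) = 0.0414

Derivation:
dt = T/N = 0.020825
u = exp(sigma*sqrt(dt)) = 1.032257; d = 1/u = 0.968751
p = (exp((r-q)*dt) - d) / (u - d) = 0.510110
Discount per step: exp(-r*dt) = 0.998855
Stock lattice S(k, i) with i counting down-moves:
  k=0: S(0,0) = 0.9900
  k=1: S(1,0) = 1.0219; S(1,1) = 0.9591
  k=2: S(2,0) = 1.0549; S(2,1) = 0.9900; S(2,2) = 0.9291
  k=3: S(3,0) = 1.0889; S(3,1) = 1.0219; S(3,2) = 0.9591; S(3,3) = 0.9001
  k=4: S(4,0) = 1.1241; S(4,1) = 1.0549; S(4,2) = 0.9900; S(4,3) = 0.9291; S(4,4) = 0.8719
Terminal payoffs V(N, i) = max(K - S_T, 0):
  V(4,0) = 0.000000; V(4,1) = 0.000000; V(4,2) = 0.030000; V(4,3) = 0.090907; V(4,4) = 0.148066
Backward induction: V(k, i) = exp(-r*dt) * [p * V(k+1, i) + (1-p) * V(k+1, i+1)].
  V(3,0) = exp(-r*dt) * [p*0.000000 + (1-p)*0.000000] = 0.000000
  V(3,1) = exp(-r*dt) * [p*0.000000 + (1-p)*0.030000] = 0.014680
  V(3,2) = exp(-r*dt) * [p*0.030000 + (1-p)*0.090907] = 0.059769
  V(3,3) = exp(-r*dt) * [p*0.090907 + (1-p)*0.148066] = 0.118773
  V(2,0) = exp(-r*dt) * [p*0.000000 + (1-p)*0.014680] = 0.007183
  V(2,1) = exp(-r*dt) * [p*0.014680 + (1-p)*0.059769] = 0.036727
  V(2,2) = exp(-r*dt) * [p*0.059769 + (1-p)*0.118773] = 0.088573
  V(1,0) = exp(-r*dt) * [p*0.007183 + (1-p)*0.036727] = 0.021631
  V(1,1) = exp(-r*dt) * [p*0.036727 + (1-p)*0.088573] = 0.062054
  V(0,0) = exp(-r*dt) * [p*0.021631 + (1-p)*0.062054] = 0.041387


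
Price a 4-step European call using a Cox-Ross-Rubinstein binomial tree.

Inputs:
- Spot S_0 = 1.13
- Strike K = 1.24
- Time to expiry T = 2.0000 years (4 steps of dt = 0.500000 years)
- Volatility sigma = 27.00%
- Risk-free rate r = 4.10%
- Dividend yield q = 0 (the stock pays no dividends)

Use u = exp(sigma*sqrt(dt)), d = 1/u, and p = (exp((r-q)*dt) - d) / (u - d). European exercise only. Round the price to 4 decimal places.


dt = T/N = 0.500000
u = exp(sigma*sqrt(dt)) = 1.210361; d = 1/u = 0.826200
p = (exp((r-q)*dt) - d) / (u - d) = 0.506328
Discount per step: exp(-r*dt) = 0.979709
Stock lattice S(k, i) with i counting down-moves:
  k=0: S(0,0) = 1.1300
  k=1: S(1,0) = 1.3677; S(1,1) = 0.9336
  k=2: S(2,0) = 1.6554; S(2,1) = 1.1300; S(2,2) = 0.7713
  k=3: S(3,0) = 2.0037; S(3,1) = 1.3677; S(3,2) = 0.9336; S(3,3) = 0.6373
  k=4: S(4,0) = 2.4251; S(4,1) = 1.6554; S(4,2) = 1.1300; S(4,3) = 0.7713; S(4,4) = 0.5265
Terminal payoffs V(N, i) = max(S_T - K, 0):
  V(4,0) = 1.185149; V(4,1) = 0.415421; V(4,2) = 0.000000; V(4,3) = 0.000000; V(4,4) = 0.000000
Backward induction: V(k, i) = exp(-r*dt) * [p * V(k+1, i) + (1-p) * V(k+1, i+1)].
  V(3,0) = exp(-r*dt) * [p*1.185149 + (1-p)*0.415421] = 0.788818
  V(3,1) = exp(-r*dt) * [p*0.415421 + (1-p)*0.000000] = 0.206071
  V(3,2) = exp(-r*dt) * [p*0.000000 + (1-p)*0.000000] = 0.000000
  V(3,3) = exp(-r*dt) * [p*0.000000 + (1-p)*0.000000] = 0.000000
  V(2,0) = exp(-r*dt) * [p*0.788818 + (1-p)*0.206071] = 0.490964
  V(2,1) = exp(-r*dt) * [p*0.206071 + (1-p)*0.000000] = 0.102223
  V(2,2) = exp(-r*dt) * [p*0.000000 + (1-p)*0.000000] = 0.000000
  V(1,0) = exp(-r*dt) * [p*0.490964 + (1-p)*0.102223] = 0.292985
  V(1,1) = exp(-r*dt) * [p*0.102223 + (1-p)*0.000000] = 0.050708
  V(0,0) = exp(-r*dt) * [p*0.292985 + (1-p)*0.050708] = 0.169862

Answer: Price = V(0,0) = 0.1699


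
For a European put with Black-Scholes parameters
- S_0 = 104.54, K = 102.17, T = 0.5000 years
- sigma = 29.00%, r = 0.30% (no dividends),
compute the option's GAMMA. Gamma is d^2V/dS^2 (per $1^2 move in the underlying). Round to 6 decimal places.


Answer: Gamma = 0.018158

Derivation:
d1 = 0.2216739804; d2 = 0.0166130139
phi(d1) = 0.3892598319; exp(-qT) = 1.0000000000; exp(-rT) = 0.9985011244
Gamma = exp(-qT) * phi(d1) / (S * sigma * sqrt(T)) = 1.0000000000 * 0.3892598319 / (104.5400 * 0.2900 * 0.7071067812) = 0.018158


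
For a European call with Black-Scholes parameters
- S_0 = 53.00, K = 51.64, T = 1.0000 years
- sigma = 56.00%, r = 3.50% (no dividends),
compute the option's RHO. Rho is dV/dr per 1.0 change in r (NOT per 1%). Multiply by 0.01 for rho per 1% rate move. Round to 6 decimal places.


Answer: Rho = 21.545205

Derivation:
d1 = 0.3889202635; d2 = -0.1710797365
phi(d1) = 0.3698831926; exp(-qT) = 1.0000000000; exp(-rT) = 0.9656054163
N(d2) = 0.4320805345
Rho = K*T*exp(-rT)*N(d2) = 51.6400 * 1.0000 * 0.9656054163 * 0.4320805345 = 21.545205


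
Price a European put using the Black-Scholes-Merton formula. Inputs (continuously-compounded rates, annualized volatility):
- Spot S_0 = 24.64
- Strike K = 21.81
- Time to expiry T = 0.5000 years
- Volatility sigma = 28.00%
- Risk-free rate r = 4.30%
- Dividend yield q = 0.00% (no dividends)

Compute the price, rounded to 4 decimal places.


d1 = (ln(S/K) + (r - q + 0.5*sigma^2) * T) / (sigma * sqrt(T)) = 0.82379232
d2 = d1 - sigma * sqrt(T) = 0.62580242
exp(-rT) = 0.97872948; exp(-qT) = 1.00000000
P = K * exp(-rT) * N(-d2) - S_0 * exp(-qT) * N(-d1)
N(-d1) = 0.20502879; N(-d2) = 0.26572227
P = 21.8100 * 0.97872948 * 0.26572227 - 24.6400 * 1.00000000 * 0.20502879 = 0.6202

Answer: Price = 0.6202


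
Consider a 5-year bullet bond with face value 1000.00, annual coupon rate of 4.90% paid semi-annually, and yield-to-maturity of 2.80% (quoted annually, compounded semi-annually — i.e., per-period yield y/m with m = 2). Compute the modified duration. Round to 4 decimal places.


Answer: Modified duration = 4.4600

Derivation:
Coupon per period c = face * coupon_rate / m = 24.500000
Periods per year m = 2; per-period yield y/m = 0.014000
Number of cashflows N = 10
Cashflows (t years, CF_t, discount factor 1/(1+y/m)^(m*t), PV):
  t = 0.5000: CF_t = 24.500000, DF = 0.986193, PV = 24.161736
  t = 1.0000: CF_t = 24.500000, DF = 0.972577, PV = 23.828142
  t = 1.5000: CF_t = 24.500000, DF = 0.959149, PV = 23.499154
  t = 2.0000: CF_t = 24.500000, DF = 0.945906, PV = 23.174708
  t = 2.5000: CF_t = 24.500000, DF = 0.932847, PV = 22.854741
  t = 3.0000: CF_t = 24.500000, DF = 0.919967, PV = 22.539193
  t = 3.5000: CF_t = 24.500000, DF = 0.907265, PV = 22.228001
  t = 4.0000: CF_t = 24.500000, DF = 0.894739, PV = 21.921105
  t = 4.5000: CF_t = 24.500000, DF = 0.882386, PV = 21.618447
  t = 5.0000: CF_t = 1024.500000, DF = 0.870203, PV = 891.522715
Price P = sum_t PV_t = 1097.347940
First compute Macaulay numerator sum_t t * PV_t:
  t * PV_t at t = 0.5000: 12.080868
  t * PV_t at t = 1.0000: 23.828142
  t * PV_t at t = 1.5000: 35.248730
  t * PV_t at t = 2.0000: 46.349415
  t * PV_t at t = 2.5000: 57.136853
  t * PV_t at t = 3.0000: 67.617578
  t * PV_t at t = 3.5000: 77.798002
  t * PV_t at t = 4.0000: 87.684420
  t * PV_t at t = 4.5000: 97.283011
  t * PV_t at t = 5.0000: 4457.613573
Macaulay duration D = 4962.640592 / 1097.347940 = 4.522395
Modified duration = D / (1 + y/m) = 4.522395 / (1 + 0.014000) = 4.459955


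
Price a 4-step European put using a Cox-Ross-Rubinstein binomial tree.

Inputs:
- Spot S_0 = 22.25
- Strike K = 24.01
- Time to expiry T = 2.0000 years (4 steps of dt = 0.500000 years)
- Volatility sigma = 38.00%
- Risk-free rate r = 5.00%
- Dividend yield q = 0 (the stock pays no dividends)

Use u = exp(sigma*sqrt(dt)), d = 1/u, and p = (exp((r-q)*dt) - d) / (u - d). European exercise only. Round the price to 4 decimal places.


Answer: Price = V(0,0) = 4.3749

Derivation:
dt = T/N = 0.500000
u = exp(sigma*sqrt(dt)) = 1.308263; d = 1/u = 0.764372
p = (exp((r-q)*dt) - d) / (u - d) = 0.479771
Discount per step: exp(-r*dt) = 0.975310
Stock lattice S(k, i) with i counting down-moves:
  k=0: S(0,0) = 22.2500
  k=1: S(1,0) = 29.1089; S(1,1) = 17.0073
  k=2: S(2,0) = 38.0821; S(2,1) = 22.2500; S(2,2) = 12.9999
  k=3: S(3,0) = 49.8214; S(3,1) = 29.1089; S(3,2) = 17.0073; S(3,3) = 9.9368
  k=4: S(4,0) = 65.1795; S(4,1) = 38.0821; S(4,2) = 22.2500; S(4,3) = 12.9999; S(4,4) = 7.5954
Terminal payoffs V(N, i) = max(K - S_T, 0):
  V(4,0) = 0.000000; V(4,1) = 0.000000; V(4,2) = 1.760000; V(4,3) = 11.010111; V(4,4) = 16.414624
Backward induction: V(k, i) = exp(-r*dt) * [p * V(k+1, i) + (1-p) * V(k+1, i+1)].
  V(3,0) = exp(-r*dt) * [p*0.000000 + (1-p)*0.000000] = 0.000000
  V(3,1) = exp(-r*dt) * [p*0.000000 + (1-p)*1.760000] = 0.892997
  V(3,2) = exp(-r*dt) * [p*1.760000 + (1-p)*11.010111] = 6.409912
  V(3,3) = exp(-r*dt) * [p*11.010111 + (1-p)*16.414624] = 13.480438
  V(2,0) = exp(-r*dt) * [p*0.000000 + (1-p)*0.892997] = 0.453093
  V(2,1) = exp(-r*dt) * [p*0.892997 + (1-p)*6.409912] = 3.670148
  V(2,2) = exp(-r*dt) * [p*6.409912 + (1-p)*13.480438] = 9.839129
  V(1,0) = exp(-r*dt) * [p*0.453093 + (1-p)*3.670148] = 2.074192
  V(1,1) = exp(-r*dt) * [p*3.670148 + (1-p)*9.839129] = 6.709580
  V(0,0) = exp(-r*dt) * [p*2.074192 + (1-p)*6.709580] = 4.374906


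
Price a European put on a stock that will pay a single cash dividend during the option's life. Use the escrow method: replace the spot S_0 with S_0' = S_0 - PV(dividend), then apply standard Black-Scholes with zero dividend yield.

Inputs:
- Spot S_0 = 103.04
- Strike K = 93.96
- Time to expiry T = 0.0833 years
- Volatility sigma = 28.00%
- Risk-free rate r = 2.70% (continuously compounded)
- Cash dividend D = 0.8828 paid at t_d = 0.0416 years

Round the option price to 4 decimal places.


PV(D) = D * exp(-r * t_d) = 0.8828 * 0.99887743 = 0.88180900
S_0' = S_0 - PV(D) = 103.0400 - 0.88180900 = 102.15819100
d1 = (ln(S_0'/K) + (r + sigma^2/2)*T) / (sigma*sqrt(T)) = 1.10338618
d2 = d1 - sigma*sqrt(T) = 1.02257331
exp(-rT) = 0.99775343
N(-d1) = 0.13492975; N(-d2) = 0.15325482
P = K * exp(-rT) * N(-d2) - S_0' * N(-d1) = 93.9600 * 0.99775343 * 0.15325482 - 102.15819100 * 0.13492975 = 0.5833

Answer: Price = 0.5833


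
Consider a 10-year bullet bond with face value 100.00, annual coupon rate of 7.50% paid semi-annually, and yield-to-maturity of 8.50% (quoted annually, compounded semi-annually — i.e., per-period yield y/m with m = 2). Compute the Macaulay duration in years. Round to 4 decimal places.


Coupon per period c = face * coupon_rate / m = 3.750000
Periods per year m = 2; per-period yield y/m = 0.042500
Number of cashflows N = 20
Cashflows (t years, CF_t, discount factor 1/(1+y/m)^(m*t), PV):
  t = 0.5000: CF_t = 3.750000, DF = 0.959233, PV = 3.597122
  t = 1.0000: CF_t = 3.750000, DF = 0.920127, PV = 3.450477
  t = 1.5000: CF_t = 3.750000, DF = 0.882616, PV = 3.309810
  t = 2.0000: CF_t = 3.750000, DF = 0.846634, PV = 3.174878
  t = 2.5000: CF_t = 3.750000, DF = 0.812119, PV = 3.045446
  t = 3.0000: CF_t = 3.750000, DF = 0.779011, PV = 2.921291
  t = 3.5000: CF_t = 3.750000, DF = 0.747253, PV = 2.802198
  t = 4.0000: CF_t = 3.750000, DF = 0.716789, PV = 2.687960
  t = 4.5000: CF_t = 3.750000, DF = 0.687568, PV = 2.578379
  t = 5.0000: CF_t = 3.750000, DF = 0.659537, PV = 2.473265
  t = 5.5000: CF_t = 3.750000, DF = 0.632650, PV = 2.372436
  t = 6.0000: CF_t = 3.750000, DF = 0.606858, PV = 2.275718
  t = 6.5000: CF_t = 3.750000, DF = 0.582118, PV = 2.182943
  t = 7.0000: CF_t = 3.750000, DF = 0.558387, PV = 2.093950
  t = 7.5000: CF_t = 3.750000, DF = 0.535623, PV = 2.008585
  t = 8.0000: CF_t = 3.750000, DF = 0.513787, PV = 1.926701
  t = 8.5000: CF_t = 3.750000, DF = 0.492841, PV = 1.848154
  t = 9.0000: CF_t = 3.750000, DF = 0.472749, PV = 1.772810
  t = 9.5000: CF_t = 3.750000, DF = 0.453477, PV = 1.700537
  t = 10.0000: CF_t = 103.750000, DF = 0.434989, PV = 45.130156
Price P = sum_t PV_t = 93.352817
Macaulay numerator sum_t t * PV_t:
  t * PV_t at t = 0.5000: 1.798561
  t * PV_t at t = 1.0000: 3.450477
  t * PV_t at t = 1.5000: 4.964715
  t * PV_t at t = 2.0000: 6.349756
  t * PV_t at t = 2.5000: 7.613616
  t * PV_t at t = 3.0000: 8.763874
  t * PV_t at t = 3.5000: 9.807693
  t * PV_t at t = 4.0000: 10.751839
  t * PV_t at t = 4.5000: 11.602704
  t * PV_t at t = 5.0000: 12.366324
  t * PV_t at t = 5.5000: 13.048400
  t * PV_t at t = 6.0000: 13.654310
  t * PV_t at t = 6.5000: 14.189131
  t * PV_t at t = 7.0000: 14.657652
  t * PV_t at t = 7.5000: 15.064391
  t * PV_t at t = 8.0000: 15.413605
  t * PV_t at t = 8.5000: 15.709310
  t * PV_t at t = 9.0000: 15.955287
  t * PV_t at t = 9.5000: 16.155100
  t * PV_t at t = 10.0000: 451.301558
Macaulay duration D = (sum_t t * PV_t) / P = 662.618304 / 93.352817 = 7.098000

Answer: Macaulay duration = 7.0980 years


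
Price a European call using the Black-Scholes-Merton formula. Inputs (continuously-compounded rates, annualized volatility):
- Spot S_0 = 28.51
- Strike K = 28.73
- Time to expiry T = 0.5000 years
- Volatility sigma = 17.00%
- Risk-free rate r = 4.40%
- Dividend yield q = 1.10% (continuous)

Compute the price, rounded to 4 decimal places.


Answer: Price = 1.4810

Derivation:
d1 = (ln(S/K) + (r - q + 0.5*sigma^2) * T) / (sigma * sqrt(T)) = 0.13341882
d2 = d1 - sigma * sqrt(T) = 0.01321067
exp(-rT) = 0.97824024; exp(-qT) = 0.99451510
C = S_0 * exp(-qT) * N(d1) - K * exp(-rT) * N(d2)
N(d1) = 0.55306892; N(d2) = 0.50527014
C = 28.5100 * 0.99451510 * 0.55306892 - 28.7300 * 0.97824024 * 0.50527014 = 1.4810


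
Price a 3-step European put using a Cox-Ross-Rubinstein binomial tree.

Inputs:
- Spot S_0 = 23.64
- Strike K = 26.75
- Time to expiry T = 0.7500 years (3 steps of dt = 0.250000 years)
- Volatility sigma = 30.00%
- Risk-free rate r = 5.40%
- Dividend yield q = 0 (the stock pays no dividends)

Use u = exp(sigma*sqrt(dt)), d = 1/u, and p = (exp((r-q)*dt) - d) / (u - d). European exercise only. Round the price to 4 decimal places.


Answer: Price = V(0,0) = 3.6075

Derivation:
dt = T/N = 0.250000
u = exp(sigma*sqrt(dt)) = 1.161834; d = 1/u = 0.860708
p = (exp((r-q)*dt) - d) / (u - d) = 0.507706
Discount per step: exp(-r*dt) = 0.986591
Stock lattice S(k, i) with i counting down-moves:
  k=0: S(0,0) = 23.6400
  k=1: S(1,0) = 27.4658; S(1,1) = 20.3471
  k=2: S(2,0) = 31.9107; S(2,1) = 23.6400; S(2,2) = 17.5129
  k=3: S(3,0) = 37.0749; S(3,1) = 27.4658; S(3,2) = 20.3471; S(3,3) = 15.0735
Terminal payoffs V(N, i) = max(K - S_T, 0):
  V(3,0) = 0.000000; V(3,1) = 0.000000; V(3,2) = 6.402863; V(3,3) = 11.676470
Backward induction: V(k, i) = exp(-r*dt) * [p * V(k+1, i) + (1-p) * V(k+1, i+1)].
  V(2,0) = exp(-r*dt) * [p*0.000000 + (1-p)*0.000000] = 0.000000
  V(2,1) = exp(-r*dt) * [p*0.000000 + (1-p)*6.402863] = 3.109825
  V(2,2) = exp(-r*dt) * [p*6.402863 + (1-p)*11.676470] = 8.878359
  V(1,0) = exp(-r*dt) * [p*0.000000 + (1-p)*3.109825] = 1.510420
  V(1,1) = exp(-r*dt) * [p*3.109825 + (1-p)*8.878359] = 5.869860
  V(0,0) = exp(-r*dt) * [p*1.510420 + (1-p)*5.869860] = 3.607515


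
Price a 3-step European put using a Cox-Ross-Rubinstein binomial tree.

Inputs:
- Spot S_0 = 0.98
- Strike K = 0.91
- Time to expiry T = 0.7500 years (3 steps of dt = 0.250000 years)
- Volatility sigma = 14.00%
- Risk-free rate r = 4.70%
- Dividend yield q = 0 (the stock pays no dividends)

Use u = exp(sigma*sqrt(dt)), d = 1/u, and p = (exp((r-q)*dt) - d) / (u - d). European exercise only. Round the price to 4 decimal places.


dt = T/N = 0.250000
u = exp(sigma*sqrt(dt)) = 1.072508; d = 1/u = 0.932394
p = (exp((r-q)*dt) - d) / (u - d) = 0.566862
Discount per step: exp(-r*dt) = 0.988319
Stock lattice S(k, i) with i counting down-moves:
  k=0: S(0,0) = 0.9800
  k=1: S(1,0) = 1.0511; S(1,1) = 0.9137
  k=2: S(2,0) = 1.1273; S(2,1) = 0.9800; S(2,2) = 0.8520
  k=3: S(3,0) = 1.2090; S(3,1) = 1.0511; S(3,2) = 0.9137; S(3,3) = 0.7944
Terminal payoffs V(N, i) = max(K - S_T, 0):
  V(3,0) = 0.000000; V(3,1) = 0.000000; V(3,2) = 0.000000; V(3,3) = 0.115627
Backward induction: V(k, i) = exp(-r*dt) * [p * V(k+1, i) + (1-p) * V(k+1, i+1)].
  V(2,0) = exp(-r*dt) * [p*0.000000 + (1-p)*0.000000] = 0.000000
  V(2,1) = exp(-r*dt) * [p*0.000000 + (1-p)*0.000000] = 0.000000
  V(2,2) = exp(-r*dt) * [p*0.000000 + (1-p)*0.115627] = 0.049498
  V(1,0) = exp(-r*dt) * [p*0.000000 + (1-p)*0.000000] = 0.000000
  V(1,1) = exp(-r*dt) * [p*0.000000 + (1-p)*0.049498] = 0.021189
  V(0,0) = exp(-r*dt) * [p*0.000000 + (1-p)*0.021189] = 0.009071

Answer: Price = V(0,0) = 0.0091


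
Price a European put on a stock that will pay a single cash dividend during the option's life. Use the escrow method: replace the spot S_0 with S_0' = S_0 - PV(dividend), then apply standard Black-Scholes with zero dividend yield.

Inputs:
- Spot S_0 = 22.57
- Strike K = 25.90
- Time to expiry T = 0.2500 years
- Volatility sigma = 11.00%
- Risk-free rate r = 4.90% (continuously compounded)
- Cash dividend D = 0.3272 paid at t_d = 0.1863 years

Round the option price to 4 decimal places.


Answer: Price = 3.3412

Derivation:
PV(D) = D * exp(-r * t_d) = 0.3272 * 0.99091284 = 0.32422668
S_0' = S_0 - PV(D) = 22.5700 - 0.32422668 = 22.24577332
d1 = (ln(S_0'/K) + (r + sigma^2/2)*T) / (sigma*sqrt(T)) = -2.51506257
d2 = d1 - sigma*sqrt(T) = -2.57006257
exp(-rT) = 0.98782473
N(-d1) = 0.99404944; N(-d2) = 0.99491599
P = K * exp(-rT) * N(-d2) - S_0' * N(-d1) = 25.9000 * 0.98782473 * 0.99491599 - 22.24577332 * 0.99404944 = 3.3412


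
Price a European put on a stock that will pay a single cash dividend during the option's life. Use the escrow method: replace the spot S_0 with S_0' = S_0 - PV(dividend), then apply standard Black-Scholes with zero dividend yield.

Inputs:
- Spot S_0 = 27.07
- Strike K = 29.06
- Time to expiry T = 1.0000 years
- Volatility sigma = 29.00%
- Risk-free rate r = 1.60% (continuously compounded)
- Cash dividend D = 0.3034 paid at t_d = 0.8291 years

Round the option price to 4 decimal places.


PV(D) = D * exp(-r * t_d) = 0.3034 * 0.98682200 = 0.29940179
S_0' = S_0 - PV(D) = 27.0700 - 0.29940179 = 26.77059821
d1 = (ln(S_0'/K) + (r + sigma^2/2)*T) / (sigma*sqrt(T)) = -0.08278778
d2 = d1 - sigma*sqrt(T) = -0.37278778
exp(-rT) = 0.98412732
N(-d1) = 0.53298986; N(-d2) = 0.64534680
P = K * exp(-rT) * N(-d2) - S_0' * N(-d1) = 29.0600 * 0.98412732 * 0.64534680 - 26.77059821 * 0.53298986 = 4.1876

Answer: Price = 4.1876


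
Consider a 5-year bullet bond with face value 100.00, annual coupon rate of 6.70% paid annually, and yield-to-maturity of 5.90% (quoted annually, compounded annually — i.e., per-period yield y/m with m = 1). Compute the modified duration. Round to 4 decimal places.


Answer: Modified duration = 4.1748

Derivation:
Coupon per period c = face * coupon_rate / m = 6.700000
Periods per year m = 1; per-period yield y/m = 0.059000
Number of cashflows N = 5
Cashflows (t years, CF_t, discount factor 1/(1+y/m)^(m*t), PV):
  t = 1.0000: CF_t = 6.700000, DF = 0.944287, PV = 6.326723
  t = 2.0000: CF_t = 6.700000, DF = 0.891678, PV = 5.974243
  t = 3.0000: CF_t = 6.700000, DF = 0.842000, PV = 5.641400
  t = 4.0000: CF_t = 6.700000, DF = 0.795090, PV = 5.327101
  t = 5.0000: CF_t = 106.700000, DF = 0.750793, PV = 80.109610
Price P = sum_t PV_t = 103.379078
First compute Macaulay numerator sum_t t * PV_t:
  t * PV_t at t = 1.0000: 6.326723
  t * PV_t at t = 2.0000: 11.948486
  t * PV_t at t = 3.0000: 16.924201
  t * PV_t at t = 4.0000: 21.308406
  t * PV_t at t = 5.0000: 400.548051
Macaulay duration D = 457.055867 / 103.379078 = 4.421164
Modified duration = D / (1 + y/m) = 4.421164 / (1 + 0.059000) = 4.174848


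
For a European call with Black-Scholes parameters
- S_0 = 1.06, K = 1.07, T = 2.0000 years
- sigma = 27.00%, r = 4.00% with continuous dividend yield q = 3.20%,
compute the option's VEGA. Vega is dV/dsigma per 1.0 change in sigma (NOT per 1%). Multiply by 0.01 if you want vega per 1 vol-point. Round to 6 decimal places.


Answer: Vega = 0.548935

Derivation:
d1 = 0.2082305325; d2 = -0.1736071293
phi(d1) = 0.3903863026; exp(-qT) = 0.9380049995; exp(-rT) = 0.9231163464
Vega = S * exp(-qT) * phi(d1) * sqrt(T) = 1.0600 * 0.9380049995 * 0.3903863026 * 1.4142135624 = 0.548935
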